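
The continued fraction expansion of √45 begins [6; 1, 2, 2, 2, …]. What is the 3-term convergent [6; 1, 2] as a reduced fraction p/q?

Compute successive convergents:
a_0 = 6: 6/1
a_1 = 1: 7/1
a_2 = 2: 20/3

20/3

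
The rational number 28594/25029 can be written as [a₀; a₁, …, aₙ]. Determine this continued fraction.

Repeatedly divide and take the remainder:
28594 ÷ 25029 → quotient 1, remainder 3565
25029 ÷ 3565 → quotient 7, remainder 74
3565 ÷ 74 → quotient 48, remainder 13
74 ÷ 13 → quotient 5, remainder 9
13 ÷ 9 → quotient 1, remainder 4
9 ÷ 4 → quotient 2, remainder 1
4 ÷ 1 → quotient 4, remainder 0

[1; 7, 48, 5, 1, 2, 4]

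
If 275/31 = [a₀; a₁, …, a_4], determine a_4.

3

⌊275/31⌋ = 8, remainder 27
⌊31/27⌋ = 1, remainder 4
⌊27/4⌋ = 6, remainder 3
⌊4/3⌋ = 1, remainder 1
⌊3/1⌋ = 3, remainder 0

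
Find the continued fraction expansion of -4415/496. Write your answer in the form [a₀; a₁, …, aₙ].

Apply division with remainder until the remainder is 0:
-4415 ÷ 496 → quotient -9, remainder 49
496 ÷ 49 → quotient 10, remainder 6
49 ÷ 6 → quotient 8, remainder 1
6 ÷ 1 → quotient 6, remainder 0

[-9; 10, 8, 6]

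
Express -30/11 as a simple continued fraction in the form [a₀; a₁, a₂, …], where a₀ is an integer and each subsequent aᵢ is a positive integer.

[-3; 3, 1, 2]

⌊-30/11⌋ = -3, remainder 3
⌊11/3⌋ = 3, remainder 2
⌊3/2⌋ = 1, remainder 1
⌊2/1⌋ = 2, remainder 0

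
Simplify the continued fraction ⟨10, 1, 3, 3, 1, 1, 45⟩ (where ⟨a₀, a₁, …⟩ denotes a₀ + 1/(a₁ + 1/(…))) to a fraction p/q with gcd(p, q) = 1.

Collapse the nested fraction from the inside out:
Start with 45.
1 + 1/(45/1) = 1 + 1/45 = 46/45
1 + 1/(46/45) = 1 + 45/46 = 91/46
3 + 1/(91/46) = 3 + 46/91 = 319/91
3 + 1/(319/91) = 3 + 91/319 = 1048/319
1 + 1/(1048/319) = 1 + 319/1048 = 1367/1048
10 + 1/(1367/1048) = 10 + 1048/1367 = 14718/1367

14718/1367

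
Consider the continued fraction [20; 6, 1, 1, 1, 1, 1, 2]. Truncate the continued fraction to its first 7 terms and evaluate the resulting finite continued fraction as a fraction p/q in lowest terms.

Start with 1.
1 + 1/(1/1) = 1 + 1/1 = 2/1
1 + 1/(2/1) = 1 + 1/2 = 3/2
1 + 1/(3/2) = 1 + 2/3 = 5/3
1 + 1/(5/3) = 1 + 3/5 = 8/5
6 + 1/(8/5) = 6 + 5/8 = 53/8
20 + 1/(53/8) = 20 + 8/53 = 1068/53

1068/53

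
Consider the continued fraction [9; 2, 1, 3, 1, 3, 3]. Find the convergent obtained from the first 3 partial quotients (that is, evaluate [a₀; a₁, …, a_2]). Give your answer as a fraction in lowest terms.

28/3

Start with 1.
2 + 1/(1/1) = 2 + 1/1 = 3/1
9 + 1/(3/1) = 9 + 1/3 = 28/3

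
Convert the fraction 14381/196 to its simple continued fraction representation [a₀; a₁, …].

⌊14381/196⌋ = 73, remainder 73
⌊196/73⌋ = 2, remainder 50
⌊73/50⌋ = 1, remainder 23
⌊50/23⌋ = 2, remainder 4
⌊23/4⌋ = 5, remainder 3
⌊4/3⌋ = 1, remainder 1
⌊3/1⌋ = 3, remainder 0

[73; 2, 1, 2, 5, 1, 3]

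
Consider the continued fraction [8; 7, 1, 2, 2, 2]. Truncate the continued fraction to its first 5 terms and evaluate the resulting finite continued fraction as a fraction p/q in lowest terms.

439/54

a_0 = 8: 8/1
a_1 = 7: 57/7
a_2 = 1: 65/8
a_3 = 2: 187/23
a_4 = 2: 439/54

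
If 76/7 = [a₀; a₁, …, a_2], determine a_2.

Repeatedly divide and take the remainder:
76 ÷ 7 → quotient 10, remainder 6
7 ÷ 6 → quotient 1, remainder 1
6 ÷ 1 → quotient 6, remainder 0

6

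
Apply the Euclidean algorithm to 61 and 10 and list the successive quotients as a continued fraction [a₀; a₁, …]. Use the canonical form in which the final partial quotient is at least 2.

[6; 10]

61 = 6·10 + 1, so a_0 = 6
10 = 10·1 + 0, so a_1 = 10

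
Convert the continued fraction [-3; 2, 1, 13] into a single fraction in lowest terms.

Start with 13.
1 + 1/(13/1) = 1 + 1/13 = 14/13
2 + 1/(14/13) = 2 + 13/14 = 41/14
-3 + 1/(41/14) = -3 + 14/41 = -109/41

-109/41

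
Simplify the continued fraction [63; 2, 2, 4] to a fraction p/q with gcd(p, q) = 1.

Compute successive convergents:
a_0 = 63: 63/1
a_1 = 2: 127/2
a_2 = 2: 317/5
a_3 = 4: 1395/22

1395/22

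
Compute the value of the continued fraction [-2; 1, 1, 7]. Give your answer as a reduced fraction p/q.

a_0 = -2: -2/1
a_1 = 1: -1/1
a_2 = 1: -3/2
a_3 = 7: -22/15

-22/15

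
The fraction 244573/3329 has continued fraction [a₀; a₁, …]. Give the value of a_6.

2

⌊244573/3329⌋ = 73, remainder 1556
⌊3329/1556⌋ = 2, remainder 217
⌊1556/217⌋ = 7, remainder 37
⌊217/37⌋ = 5, remainder 32
⌊37/32⌋ = 1, remainder 5
⌊32/5⌋ = 6, remainder 2
⌊5/2⌋ = 2, remainder 1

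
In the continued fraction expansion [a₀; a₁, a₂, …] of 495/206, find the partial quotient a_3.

13

495 ÷ 206 → quotient 2, remainder 83
206 ÷ 83 → quotient 2, remainder 40
83 ÷ 40 → quotient 2, remainder 3
40 ÷ 3 → quotient 13, remainder 1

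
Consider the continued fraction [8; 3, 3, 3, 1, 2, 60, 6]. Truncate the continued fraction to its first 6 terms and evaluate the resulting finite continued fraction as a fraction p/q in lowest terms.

988/119

a_0 = 8: 8/1
a_1 = 3: 25/3
a_2 = 3: 83/10
a_3 = 3: 274/33
a_4 = 1: 357/43
a_5 = 2: 988/119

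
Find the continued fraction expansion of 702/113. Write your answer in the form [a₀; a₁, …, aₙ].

702 ÷ 113 → quotient 6, remainder 24
113 ÷ 24 → quotient 4, remainder 17
24 ÷ 17 → quotient 1, remainder 7
17 ÷ 7 → quotient 2, remainder 3
7 ÷ 3 → quotient 2, remainder 1
3 ÷ 1 → quotient 3, remainder 0

[6; 4, 1, 2, 2, 3]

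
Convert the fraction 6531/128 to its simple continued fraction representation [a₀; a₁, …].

6531 = 51·128 + 3, so a_0 = 51
128 = 42·3 + 2, so a_1 = 42
3 = 1·2 + 1, so a_2 = 1
2 = 2·1 + 0, so a_3 = 2

[51; 42, 1, 2]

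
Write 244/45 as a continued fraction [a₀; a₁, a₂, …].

[5; 2, 2, 1, 2, 2]

244 = 5·45 + 19, so a_0 = 5
45 = 2·19 + 7, so a_1 = 2
19 = 2·7 + 5, so a_2 = 2
7 = 1·5 + 2, so a_3 = 1
5 = 2·2 + 1, so a_4 = 2
2 = 2·1 + 0, so a_5 = 2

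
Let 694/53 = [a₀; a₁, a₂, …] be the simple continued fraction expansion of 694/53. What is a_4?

Repeatedly divide and take the remainder:
694 = 13·53 + 5, so a_0 = 13
53 = 10·5 + 3, so a_1 = 10
5 = 1·3 + 2, so a_2 = 1
3 = 1·2 + 1, so a_3 = 1
2 = 2·1 + 0, so a_4 = 2

2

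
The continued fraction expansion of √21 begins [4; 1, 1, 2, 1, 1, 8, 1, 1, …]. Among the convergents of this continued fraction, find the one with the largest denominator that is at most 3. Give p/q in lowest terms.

9/2

List convergents until the denominator exceeds the bound:
a_0 = 4: 4/1  (≤ bound)
a_1 = 1: 5/1  (≤ bound)
a_2 = 1: 9/2  (≤ bound)
a_3 = 2: 23/5  (> 3, stop)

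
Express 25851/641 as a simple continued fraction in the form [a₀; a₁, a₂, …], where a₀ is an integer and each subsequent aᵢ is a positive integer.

25851 ÷ 641 → quotient 40, remainder 211
641 ÷ 211 → quotient 3, remainder 8
211 ÷ 8 → quotient 26, remainder 3
8 ÷ 3 → quotient 2, remainder 2
3 ÷ 2 → quotient 1, remainder 1
2 ÷ 1 → quotient 2, remainder 0

[40; 3, 26, 2, 1, 2]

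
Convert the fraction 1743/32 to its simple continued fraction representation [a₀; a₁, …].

[54; 2, 7, 2]

⌊1743/32⌋ = 54, remainder 15
⌊32/15⌋ = 2, remainder 2
⌊15/2⌋ = 7, remainder 1
⌊2/1⌋ = 2, remainder 0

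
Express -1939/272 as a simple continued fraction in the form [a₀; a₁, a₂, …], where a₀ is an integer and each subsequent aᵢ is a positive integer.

[-8; 1, 6, 1, 3, 2, 1, 2]

-1939 = -8·272 + 237, so a_0 = -8
272 = 1·237 + 35, so a_1 = 1
237 = 6·35 + 27, so a_2 = 6
35 = 1·27 + 8, so a_3 = 1
27 = 3·8 + 3, so a_4 = 3
8 = 2·3 + 2, so a_5 = 2
3 = 1·2 + 1, so a_6 = 1
2 = 2·1 + 0, so a_7 = 2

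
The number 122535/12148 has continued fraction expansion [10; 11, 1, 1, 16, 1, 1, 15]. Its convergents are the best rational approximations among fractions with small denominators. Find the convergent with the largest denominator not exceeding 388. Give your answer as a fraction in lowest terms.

a_0 = 10: 10/1  (≤ bound)
a_1 = 11: 111/11  (≤ bound)
a_2 = 1: 121/12  (≤ bound)
a_3 = 1: 232/23  (≤ bound)
a_4 = 16: 3833/380  (≤ bound)
a_5 = 1: 4065/403  (> 388, stop)

3833/380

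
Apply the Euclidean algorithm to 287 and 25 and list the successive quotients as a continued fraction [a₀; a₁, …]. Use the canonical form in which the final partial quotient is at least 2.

[11; 2, 12]

287 = 11·25 + 12, so a_0 = 11
25 = 2·12 + 1, so a_1 = 2
12 = 12·1 + 0, so a_2 = 12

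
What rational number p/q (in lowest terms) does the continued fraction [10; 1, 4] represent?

54/5

a_0 = 10: 10/1
a_1 = 1: 11/1
a_2 = 4: 54/5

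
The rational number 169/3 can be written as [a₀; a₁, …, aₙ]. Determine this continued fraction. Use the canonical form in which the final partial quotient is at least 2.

Repeatedly divide and take the remainder:
⌊169/3⌋ = 56, remainder 1
⌊3/1⌋ = 3, remainder 0

[56; 3]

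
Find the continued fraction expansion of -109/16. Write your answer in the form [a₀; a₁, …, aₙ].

-109 ÷ 16 → quotient -7, remainder 3
16 ÷ 3 → quotient 5, remainder 1
3 ÷ 1 → quotient 3, remainder 0

[-7; 5, 3]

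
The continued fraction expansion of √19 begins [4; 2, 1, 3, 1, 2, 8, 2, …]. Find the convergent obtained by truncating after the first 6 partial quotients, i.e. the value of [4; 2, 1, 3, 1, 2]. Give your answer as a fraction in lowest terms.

170/39

Collapse the nested fraction from the inside out:
Start with 2.
1 + 1/(2/1) = 1 + 1/2 = 3/2
3 + 1/(3/2) = 3 + 2/3 = 11/3
1 + 1/(11/3) = 1 + 3/11 = 14/11
2 + 1/(14/11) = 2 + 11/14 = 39/14
4 + 1/(39/14) = 4 + 14/39 = 170/39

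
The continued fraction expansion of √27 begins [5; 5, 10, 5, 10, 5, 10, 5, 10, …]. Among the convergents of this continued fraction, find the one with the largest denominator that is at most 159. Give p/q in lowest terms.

a_0 = 5: 5/1  (≤ bound)
a_1 = 5: 26/5  (≤ bound)
a_2 = 10: 265/51  (≤ bound)
a_3 = 5: 1351/260  (> 159, stop)

265/51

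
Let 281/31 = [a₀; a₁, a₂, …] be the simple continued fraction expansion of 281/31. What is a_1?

281 ÷ 31 → quotient 9, remainder 2
31 ÷ 2 → quotient 15, remainder 1

15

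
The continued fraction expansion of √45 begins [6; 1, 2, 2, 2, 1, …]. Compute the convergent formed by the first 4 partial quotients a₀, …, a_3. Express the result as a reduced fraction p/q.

47/7

Start with 2.
2 + 1/(2/1) = 2 + 1/2 = 5/2
1 + 1/(5/2) = 1 + 2/5 = 7/5
6 + 1/(7/5) = 6 + 5/7 = 47/7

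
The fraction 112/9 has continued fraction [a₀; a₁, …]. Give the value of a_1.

112 ÷ 9 → quotient 12, remainder 4
9 ÷ 4 → quotient 2, remainder 1

2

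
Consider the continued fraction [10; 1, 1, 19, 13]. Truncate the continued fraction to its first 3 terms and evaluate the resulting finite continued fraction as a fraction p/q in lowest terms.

Collapse the nested fraction from the inside out:
Start with 1.
1 + 1/(1/1) = 1 + 1/1 = 2/1
10 + 1/(2/1) = 10 + 1/2 = 21/2

21/2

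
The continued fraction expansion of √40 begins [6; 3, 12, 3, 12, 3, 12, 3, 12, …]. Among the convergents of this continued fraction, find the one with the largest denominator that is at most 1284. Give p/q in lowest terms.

721/114

List convergents until the denominator exceeds the bound:
a_0 = 6: 6/1  (≤ bound)
a_1 = 3: 19/3  (≤ bound)
a_2 = 12: 234/37  (≤ bound)
a_3 = 3: 721/114  (≤ bound)
a_4 = 12: 8886/1405  (> 1284, stop)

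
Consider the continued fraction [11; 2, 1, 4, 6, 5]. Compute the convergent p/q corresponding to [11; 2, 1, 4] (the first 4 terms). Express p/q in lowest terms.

159/14

Starting at the tail and folding back:
Start with 4.
1 + 1/(4/1) = 1 + 1/4 = 5/4
2 + 1/(5/4) = 2 + 4/5 = 14/5
11 + 1/(14/5) = 11 + 5/14 = 159/14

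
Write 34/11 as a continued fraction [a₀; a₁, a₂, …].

[3; 11]

Repeatedly divide and take the remainder:
⌊34/11⌋ = 3, remainder 1
⌊11/1⌋ = 11, remainder 0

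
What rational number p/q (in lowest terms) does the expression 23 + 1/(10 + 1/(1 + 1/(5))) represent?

Start with 5.
1 + 1/(5/1) = 1 + 1/5 = 6/5
10 + 1/(6/5) = 10 + 5/6 = 65/6
23 + 1/(65/6) = 23 + 6/65 = 1501/65

1501/65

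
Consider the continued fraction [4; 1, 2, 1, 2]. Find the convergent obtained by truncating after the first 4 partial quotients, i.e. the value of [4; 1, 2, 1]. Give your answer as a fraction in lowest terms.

19/4

Compute successive convergents:
a_0 = 4: 4/1
a_1 = 1: 5/1
a_2 = 2: 14/3
a_3 = 1: 19/4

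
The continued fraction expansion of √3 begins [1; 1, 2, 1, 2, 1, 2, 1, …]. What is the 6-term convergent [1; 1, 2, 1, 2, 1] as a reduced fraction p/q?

26/15

a_0 = 1: 1/1
a_1 = 1: 2/1
a_2 = 2: 5/3
a_3 = 1: 7/4
a_4 = 2: 19/11
a_5 = 1: 26/15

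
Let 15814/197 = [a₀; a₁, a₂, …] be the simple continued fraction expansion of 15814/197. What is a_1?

Repeatedly divide and take the remainder:
⌊15814/197⌋ = 80, remainder 54
⌊197/54⌋ = 3, remainder 35

3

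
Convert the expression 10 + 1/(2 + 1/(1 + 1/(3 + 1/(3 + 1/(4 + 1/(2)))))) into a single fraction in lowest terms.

Build up convergents one term at a time:
a_0 = 10: 10/1
a_1 = 2: 21/2
a_2 = 1: 31/3
a_3 = 3: 114/11
a_4 = 3: 373/36
a_5 = 4: 1606/155
a_6 = 2: 3585/346

3585/346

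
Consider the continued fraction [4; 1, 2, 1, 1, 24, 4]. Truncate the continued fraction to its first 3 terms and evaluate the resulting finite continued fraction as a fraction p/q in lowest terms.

14/3

a_0 = 4: 4/1
a_1 = 1: 5/1
a_2 = 2: 14/3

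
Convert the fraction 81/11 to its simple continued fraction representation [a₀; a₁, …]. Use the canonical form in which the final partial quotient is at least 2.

Run the Euclidean algorithm, recording each quotient:
⌊81/11⌋ = 7, remainder 4
⌊11/4⌋ = 2, remainder 3
⌊4/3⌋ = 1, remainder 1
⌊3/1⌋ = 3, remainder 0

[7; 2, 1, 3]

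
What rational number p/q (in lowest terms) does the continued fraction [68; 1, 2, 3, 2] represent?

a_0 = 68: 68/1
a_1 = 1: 69/1
a_2 = 2: 206/3
a_3 = 3: 687/10
a_4 = 2: 1580/23

1580/23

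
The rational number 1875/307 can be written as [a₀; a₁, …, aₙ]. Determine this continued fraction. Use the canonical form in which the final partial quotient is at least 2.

[6; 9, 3, 3, 3]

1875 = 6·307 + 33, so a_0 = 6
307 = 9·33 + 10, so a_1 = 9
33 = 3·10 + 3, so a_2 = 3
10 = 3·3 + 1, so a_3 = 3
3 = 3·1 + 0, so a_4 = 3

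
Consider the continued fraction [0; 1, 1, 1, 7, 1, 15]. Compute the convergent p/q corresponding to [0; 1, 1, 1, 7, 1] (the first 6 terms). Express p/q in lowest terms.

17/26

Build up convergents one term at a time:
a_0 = 0: 0/1
a_1 = 1: 1/1
a_2 = 1: 1/2
a_3 = 1: 2/3
a_4 = 7: 15/23
a_5 = 1: 17/26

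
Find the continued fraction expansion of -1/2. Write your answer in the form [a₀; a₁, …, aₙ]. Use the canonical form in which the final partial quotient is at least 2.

[-1; 2]

-1 = -1·2 + 1, so a_0 = -1
2 = 2·1 + 0, so a_1 = 2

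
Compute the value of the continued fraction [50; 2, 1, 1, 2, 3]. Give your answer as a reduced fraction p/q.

Start with 3.
2 + 1/(3/1) = 2 + 1/3 = 7/3
1 + 1/(7/3) = 1 + 3/7 = 10/7
1 + 1/(10/7) = 1 + 7/10 = 17/10
2 + 1/(17/10) = 2 + 10/17 = 44/17
50 + 1/(44/17) = 50 + 17/44 = 2217/44

2217/44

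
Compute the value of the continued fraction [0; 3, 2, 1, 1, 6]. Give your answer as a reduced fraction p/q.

Start with 6.
1 + 1/(6/1) = 1 + 1/6 = 7/6
1 + 1/(7/6) = 1 + 6/7 = 13/7
2 + 1/(13/7) = 2 + 7/13 = 33/13
3 + 1/(33/13) = 3 + 13/33 = 112/33
0 + 1/(112/33) = 0 + 33/112 = 33/112

33/112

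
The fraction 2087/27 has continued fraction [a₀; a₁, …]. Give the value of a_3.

1

2087 ÷ 27 → quotient 77, remainder 8
27 ÷ 8 → quotient 3, remainder 3
8 ÷ 3 → quotient 2, remainder 2
3 ÷ 2 → quotient 1, remainder 1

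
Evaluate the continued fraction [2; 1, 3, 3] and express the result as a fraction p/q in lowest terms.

Start with 3.
3 + 1/(3/1) = 3 + 1/3 = 10/3
1 + 1/(10/3) = 1 + 3/10 = 13/10
2 + 1/(13/10) = 2 + 10/13 = 36/13

36/13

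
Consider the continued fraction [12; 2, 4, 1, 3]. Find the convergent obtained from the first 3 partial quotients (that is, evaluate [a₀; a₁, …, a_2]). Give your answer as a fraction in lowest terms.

Starting at the tail and folding back:
Start with 4.
2 + 1/(4/1) = 2 + 1/4 = 9/4
12 + 1/(9/4) = 12 + 4/9 = 112/9

112/9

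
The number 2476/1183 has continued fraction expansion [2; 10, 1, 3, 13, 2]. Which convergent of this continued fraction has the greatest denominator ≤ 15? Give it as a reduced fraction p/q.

23/11

a_0 = 2: 2/1  (≤ bound)
a_1 = 10: 21/10  (≤ bound)
a_2 = 1: 23/11  (≤ bound)
a_3 = 3: 90/43  (> 15, stop)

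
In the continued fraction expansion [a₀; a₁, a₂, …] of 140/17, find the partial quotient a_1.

4

Run the Euclidean algorithm, recording each quotient:
140 ÷ 17 → quotient 8, remainder 4
17 ÷ 4 → quotient 4, remainder 1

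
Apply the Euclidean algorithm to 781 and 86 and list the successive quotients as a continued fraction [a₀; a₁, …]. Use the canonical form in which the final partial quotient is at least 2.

[9; 12, 3, 2]

781 = 9·86 + 7, so a_0 = 9
86 = 12·7 + 2, so a_1 = 12
7 = 3·2 + 1, so a_2 = 3
2 = 2·1 + 0, so a_3 = 2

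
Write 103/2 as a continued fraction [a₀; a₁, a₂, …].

[51; 2]

Repeatedly divide and take the remainder:
103 ÷ 2 → quotient 51, remainder 1
2 ÷ 1 → quotient 2, remainder 0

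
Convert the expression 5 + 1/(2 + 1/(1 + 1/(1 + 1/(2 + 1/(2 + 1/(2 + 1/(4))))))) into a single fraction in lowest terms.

1783/331

a_0 = 5: 5/1
a_1 = 2: 11/2
a_2 = 1: 16/3
a_3 = 1: 27/5
a_4 = 2: 70/13
a_5 = 2: 167/31
a_6 = 2: 404/75
a_7 = 4: 1783/331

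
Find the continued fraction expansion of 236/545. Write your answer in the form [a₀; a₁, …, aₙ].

236 ÷ 545 → quotient 0, remainder 236
545 ÷ 236 → quotient 2, remainder 73
236 ÷ 73 → quotient 3, remainder 17
73 ÷ 17 → quotient 4, remainder 5
17 ÷ 5 → quotient 3, remainder 2
5 ÷ 2 → quotient 2, remainder 1
2 ÷ 1 → quotient 2, remainder 0

[0; 2, 3, 4, 3, 2, 2]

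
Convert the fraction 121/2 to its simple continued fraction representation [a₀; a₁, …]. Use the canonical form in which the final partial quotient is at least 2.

Run the Euclidean algorithm, recording each quotient:
⌊121/2⌋ = 60, remainder 1
⌊2/1⌋ = 2, remainder 0

[60; 2]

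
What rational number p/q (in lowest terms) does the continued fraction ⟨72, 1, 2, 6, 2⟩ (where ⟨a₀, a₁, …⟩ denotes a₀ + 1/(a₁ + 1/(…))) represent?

2980/41

a_0 = 72: 72/1
a_1 = 1: 73/1
a_2 = 2: 218/3
a_3 = 6: 1381/19
a_4 = 2: 2980/41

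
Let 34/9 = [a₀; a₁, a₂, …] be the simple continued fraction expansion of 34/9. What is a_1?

1

Repeatedly divide and take the remainder:
⌊34/9⌋ = 3, remainder 7
⌊9/7⌋ = 1, remainder 2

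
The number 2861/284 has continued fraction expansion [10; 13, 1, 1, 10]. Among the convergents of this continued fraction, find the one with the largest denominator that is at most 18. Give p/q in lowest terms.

141/14

List convergents until the denominator exceeds the bound:
a_0 = 10: 10/1  (≤ bound)
a_1 = 13: 131/13  (≤ bound)
a_2 = 1: 141/14  (≤ bound)
a_3 = 1: 272/27  (> 18, stop)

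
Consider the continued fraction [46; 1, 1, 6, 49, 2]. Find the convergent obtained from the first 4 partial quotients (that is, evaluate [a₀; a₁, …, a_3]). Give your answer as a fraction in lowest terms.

605/13

a_0 = 46: 46/1
a_1 = 1: 47/1
a_2 = 1: 93/2
a_3 = 6: 605/13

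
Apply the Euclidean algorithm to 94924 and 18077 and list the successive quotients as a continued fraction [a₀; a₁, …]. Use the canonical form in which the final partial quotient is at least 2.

94924 = 5·18077 + 4539, so a_0 = 5
18077 = 3·4539 + 4460, so a_1 = 3
4539 = 1·4460 + 79, so a_2 = 1
4460 = 56·79 + 36, so a_3 = 56
79 = 2·36 + 7, so a_4 = 2
36 = 5·7 + 1, so a_5 = 5
7 = 7·1 + 0, so a_6 = 7

[5; 3, 1, 56, 2, 5, 7]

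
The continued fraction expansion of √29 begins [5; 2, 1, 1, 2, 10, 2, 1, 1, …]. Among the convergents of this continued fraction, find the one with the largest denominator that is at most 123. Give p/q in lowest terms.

a_0 = 5: 5/1  (≤ bound)
a_1 = 2: 11/2  (≤ bound)
a_2 = 1: 16/3  (≤ bound)
a_3 = 1: 27/5  (≤ bound)
a_4 = 2: 70/13  (≤ bound)
a_5 = 10: 727/135  (> 123, stop)

70/13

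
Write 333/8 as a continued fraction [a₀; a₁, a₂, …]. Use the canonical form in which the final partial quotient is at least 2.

[41; 1, 1, 1, 2]

⌊333/8⌋ = 41, remainder 5
⌊8/5⌋ = 1, remainder 3
⌊5/3⌋ = 1, remainder 2
⌊3/2⌋ = 1, remainder 1
⌊2/1⌋ = 2, remainder 0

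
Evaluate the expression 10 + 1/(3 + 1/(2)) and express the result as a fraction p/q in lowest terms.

Starting at the tail and folding back:
Start with 2.
3 + 1/(2/1) = 3 + 1/2 = 7/2
10 + 1/(7/2) = 10 + 2/7 = 72/7

72/7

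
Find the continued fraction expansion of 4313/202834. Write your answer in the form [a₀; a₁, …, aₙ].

4313 ÷ 202834 → quotient 0, remainder 4313
202834 ÷ 4313 → quotient 47, remainder 123
4313 ÷ 123 → quotient 35, remainder 8
123 ÷ 8 → quotient 15, remainder 3
8 ÷ 3 → quotient 2, remainder 2
3 ÷ 2 → quotient 1, remainder 1
2 ÷ 1 → quotient 2, remainder 0

[0; 47, 35, 15, 2, 1, 2]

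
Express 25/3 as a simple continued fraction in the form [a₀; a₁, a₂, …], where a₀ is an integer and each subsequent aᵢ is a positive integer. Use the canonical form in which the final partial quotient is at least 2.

[8; 3]

⌊25/3⌋ = 8, remainder 1
⌊3/1⌋ = 3, remainder 0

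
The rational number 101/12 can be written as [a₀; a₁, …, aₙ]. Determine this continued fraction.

[8; 2, 2, 2]

101 ÷ 12 → quotient 8, remainder 5
12 ÷ 5 → quotient 2, remainder 2
5 ÷ 2 → quotient 2, remainder 1
2 ÷ 1 → quotient 2, remainder 0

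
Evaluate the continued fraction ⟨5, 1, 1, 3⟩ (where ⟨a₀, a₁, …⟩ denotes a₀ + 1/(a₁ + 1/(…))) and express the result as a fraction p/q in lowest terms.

39/7

a_0 = 5: 5/1
a_1 = 1: 6/1
a_2 = 1: 11/2
a_3 = 3: 39/7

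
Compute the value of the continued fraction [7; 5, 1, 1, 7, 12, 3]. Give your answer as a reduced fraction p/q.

22289/3104

Work from the innermost term outward:
Start with 3.
12 + 1/(3/1) = 12 + 1/3 = 37/3
7 + 1/(37/3) = 7 + 3/37 = 262/37
1 + 1/(262/37) = 1 + 37/262 = 299/262
1 + 1/(299/262) = 1 + 262/299 = 561/299
5 + 1/(561/299) = 5 + 299/561 = 3104/561
7 + 1/(3104/561) = 7 + 561/3104 = 22289/3104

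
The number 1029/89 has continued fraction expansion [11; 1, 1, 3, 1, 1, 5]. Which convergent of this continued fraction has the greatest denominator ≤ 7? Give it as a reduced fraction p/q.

a_0 = 11: 11/1  (≤ bound)
a_1 = 1: 12/1  (≤ bound)
a_2 = 1: 23/2  (≤ bound)
a_3 = 3: 81/7  (≤ bound)
a_4 = 1: 104/9  (> 7, stop)

81/7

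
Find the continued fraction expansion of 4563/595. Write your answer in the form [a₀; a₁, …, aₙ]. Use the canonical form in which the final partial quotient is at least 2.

⌊4563/595⌋ = 7, remainder 398
⌊595/398⌋ = 1, remainder 197
⌊398/197⌋ = 2, remainder 4
⌊197/4⌋ = 49, remainder 1
⌊4/1⌋ = 4, remainder 0

[7; 1, 2, 49, 4]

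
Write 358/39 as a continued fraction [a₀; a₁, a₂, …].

[9; 5, 1, 1, 3]

Run the Euclidean algorithm, recording each quotient:
358 ÷ 39 → quotient 9, remainder 7
39 ÷ 7 → quotient 5, remainder 4
7 ÷ 4 → quotient 1, remainder 3
4 ÷ 3 → quotient 1, remainder 1
3 ÷ 1 → quotient 3, remainder 0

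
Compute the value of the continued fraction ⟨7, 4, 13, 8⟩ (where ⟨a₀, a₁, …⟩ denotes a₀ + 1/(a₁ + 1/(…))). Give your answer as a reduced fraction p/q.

Work from the innermost term outward:
Start with 8.
13 + 1/(8/1) = 13 + 1/8 = 105/8
4 + 1/(105/8) = 4 + 8/105 = 428/105
7 + 1/(428/105) = 7 + 105/428 = 3101/428

3101/428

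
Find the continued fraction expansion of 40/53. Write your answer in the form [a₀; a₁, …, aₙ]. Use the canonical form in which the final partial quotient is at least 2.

[0; 1, 3, 13]

40 = 0·53 + 40, so a_0 = 0
53 = 1·40 + 13, so a_1 = 1
40 = 3·13 + 1, so a_2 = 3
13 = 13·1 + 0, so a_3 = 13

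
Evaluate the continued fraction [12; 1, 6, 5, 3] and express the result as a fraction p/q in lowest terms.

1479/115

a_0 = 12: 12/1
a_1 = 1: 13/1
a_2 = 6: 90/7
a_3 = 5: 463/36
a_4 = 3: 1479/115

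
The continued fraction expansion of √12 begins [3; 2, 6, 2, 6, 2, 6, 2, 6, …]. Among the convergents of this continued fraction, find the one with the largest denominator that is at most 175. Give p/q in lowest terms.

97/28

List convergents until the denominator exceeds the bound:
a_0 = 3: 3/1  (≤ bound)
a_1 = 2: 7/2  (≤ bound)
a_2 = 6: 45/13  (≤ bound)
a_3 = 2: 97/28  (≤ bound)
a_4 = 6: 627/181  (> 175, stop)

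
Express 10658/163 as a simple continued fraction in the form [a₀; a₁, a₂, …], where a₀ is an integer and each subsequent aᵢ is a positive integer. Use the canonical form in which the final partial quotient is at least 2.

[65; 2, 1, 1, 2, 2, 1, 3]

10658 = 65·163 + 63, so a_0 = 65
163 = 2·63 + 37, so a_1 = 2
63 = 1·37 + 26, so a_2 = 1
37 = 1·26 + 11, so a_3 = 1
26 = 2·11 + 4, so a_4 = 2
11 = 2·4 + 3, so a_5 = 2
4 = 1·3 + 1, so a_6 = 1
3 = 3·1 + 0, so a_7 = 3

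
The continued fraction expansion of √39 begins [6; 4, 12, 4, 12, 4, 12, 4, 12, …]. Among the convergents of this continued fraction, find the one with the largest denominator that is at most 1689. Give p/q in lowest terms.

1249/200

a_0 = 6: 6/1  (≤ bound)
a_1 = 4: 25/4  (≤ bound)
a_2 = 12: 306/49  (≤ bound)
a_3 = 4: 1249/200  (≤ bound)
a_4 = 12: 15294/2449  (> 1689, stop)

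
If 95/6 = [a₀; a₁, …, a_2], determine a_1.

1

95 ÷ 6 → quotient 15, remainder 5
6 ÷ 5 → quotient 1, remainder 1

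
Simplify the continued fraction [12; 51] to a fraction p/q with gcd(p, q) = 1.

Build up convergents one term at a time:
a_0 = 12: 12/1
a_1 = 51: 613/51

613/51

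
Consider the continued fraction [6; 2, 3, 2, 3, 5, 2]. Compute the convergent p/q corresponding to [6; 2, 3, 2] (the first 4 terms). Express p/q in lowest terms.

103/16

Collapse the nested fraction from the inside out:
Start with 2.
3 + 1/(2/1) = 3 + 1/2 = 7/2
2 + 1/(7/2) = 2 + 2/7 = 16/7
6 + 1/(16/7) = 6 + 7/16 = 103/16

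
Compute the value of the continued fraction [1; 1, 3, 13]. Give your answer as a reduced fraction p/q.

93/53

a_0 = 1: 1/1
a_1 = 1: 2/1
a_2 = 3: 7/4
a_3 = 13: 93/53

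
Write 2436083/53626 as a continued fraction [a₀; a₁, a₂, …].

[45; 2, 2, 1, 15, 60, 1, 7]

Run the Euclidean algorithm, recording each quotient:
⌊2436083/53626⌋ = 45, remainder 22913
⌊53626/22913⌋ = 2, remainder 7800
⌊22913/7800⌋ = 2, remainder 7313
⌊7800/7313⌋ = 1, remainder 487
⌊7313/487⌋ = 15, remainder 8
⌊487/8⌋ = 60, remainder 7
⌊8/7⌋ = 1, remainder 1
⌊7/1⌋ = 7, remainder 0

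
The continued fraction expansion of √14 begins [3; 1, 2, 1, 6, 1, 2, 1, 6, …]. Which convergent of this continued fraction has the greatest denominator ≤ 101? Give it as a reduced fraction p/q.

List convergents until the denominator exceeds the bound:
a_0 = 3: 3/1  (≤ bound)
a_1 = 1: 4/1  (≤ bound)
a_2 = 2: 11/3  (≤ bound)
a_3 = 1: 15/4  (≤ bound)
a_4 = 6: 101/27  (≤ bound)
a_5 = 1: 116/31  (≤ bound)
a_6 = 2: 333/89  (≤ bound)
a_7 = 1: 449/120  (> 101, stop)

333/89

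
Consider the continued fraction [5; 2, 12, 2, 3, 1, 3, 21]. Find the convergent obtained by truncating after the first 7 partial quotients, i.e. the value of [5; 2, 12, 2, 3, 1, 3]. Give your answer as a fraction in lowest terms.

4823/880

Start with 3.
1 + 1/(3/1) = 1 + 1/3 = 4/3
3 + 1/(4/3) = 3 + 3/4 = 15/4
2 + 1/(15/4) = 2 + 4/15 = 34/15
12 + 1/(34/15) = 12 + 15/34 = 423/34
2 + 1/(423/34) = 2 + 34/423 = 880/423
5 + 1/(880/423) = 5 + 423/880 = 4823/880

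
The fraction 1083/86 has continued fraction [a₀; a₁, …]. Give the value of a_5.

1083 ÷ 86 → quotient 12, remainder 51
86 ÷ 51 → quotient 1, remainder 35
51 ÷ 35 → quotient 1, remainder 16
35 ÷ 16 → quotient 2, remainder 3
16 ÷ 3 → quotient 5, remainder 1
3 ÷ 1 → quotient 3, remainder 0

3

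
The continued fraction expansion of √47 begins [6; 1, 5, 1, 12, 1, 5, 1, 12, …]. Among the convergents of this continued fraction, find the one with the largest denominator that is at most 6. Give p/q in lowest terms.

41/6

List convergents until the denominator exceeds the bound:
a_0 = 6: 6/1  (≤ bound)
a_1 = 1: 7/1  (≤ bound)
a_2 = 5: 41/6  (≤ bound)
a_3 = 1: 48/7  (> 6, stop)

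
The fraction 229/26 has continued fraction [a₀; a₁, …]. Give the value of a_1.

1

Repeatedly divide and take the remainder:
229 = 8·26 + 21, so a_0 = 8
26 = 1·21 + 5, so a_1 = 1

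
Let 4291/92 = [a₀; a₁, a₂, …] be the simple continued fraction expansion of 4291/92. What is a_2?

1

4291 ÷ 92 → quotient 46, remainder 59
92 ÷ 59 → quotient 1, remainder 33
59 ÷ 33 → quotient 1, remainder 26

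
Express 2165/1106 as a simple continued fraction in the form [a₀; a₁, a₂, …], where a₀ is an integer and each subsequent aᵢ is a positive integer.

[1; 1, 22, 1, 1, 7, 3]

Apply division with remainder until the remainder is 0:
⌊2165/1106⌋ = 1, remainder 1059
⌊1106/1059⌋ = 1, remainder 47
⌊1059/47⌋ = 22, remainder 25
⌊47/25⌋ = 1, remainder 22
⌊25/22⌋ = 1, remainder 3
⌊22/3⌋ = 7, remainder 1
⌊3/1⌋ = 3, remainder 0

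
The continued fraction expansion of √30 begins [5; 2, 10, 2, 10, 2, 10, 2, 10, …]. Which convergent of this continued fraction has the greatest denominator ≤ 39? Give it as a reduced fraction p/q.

a_0 = 5: 5/1  (≤ bound)
a_1 = 2: 11/2  (≤ bound)
a_2 = 10: 115/21  (≤ bound)
a_3 = 2: 241/44  (> 39, stop)

115/21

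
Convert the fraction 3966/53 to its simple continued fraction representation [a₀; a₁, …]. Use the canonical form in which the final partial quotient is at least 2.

Run the Euclidean algorithm, recording each quotient:
⌊3966/53⌋ = 74, remainder 44
⌊53/44⌋ = 1, remainder 9
⌊44/9⌋ = 4, remainder 8
⌊9/8⌋ = 1, remainder 1
⌊8/1⌋ = 8, remainder 0

[74; 1, 4, 1, 8]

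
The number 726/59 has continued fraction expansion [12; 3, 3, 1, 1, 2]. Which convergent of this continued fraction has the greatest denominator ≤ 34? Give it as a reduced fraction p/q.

a_0 = 12: 12/1  (≤ bound)
a_1 = 3: 37/3  (≤ bound)
a_2 = 3: 123/10  (≤ bound)
a_3 = 1: 160/13  (≤ bound)
a_4 = 1: 283/23  (≤ bound)
a_5 = 2: 726/59  (> 34, stop)

283/23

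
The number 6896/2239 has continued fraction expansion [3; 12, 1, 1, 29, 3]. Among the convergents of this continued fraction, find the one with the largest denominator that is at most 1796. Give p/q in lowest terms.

2273/738

List convergents until the denominator exceeds the bound:
a_0 = 3: 3/1  (≤ bound)
a_1 = 12: 37/12  (≤ bound)
a_2 = 1: 40/13  (≤ bound)
a_3 = 1: 77/25  (≤ bound)
a_4 = 29: 2273/738  (≤ bound)
a_5 = 3: 6896/2239  (> 1796, stop)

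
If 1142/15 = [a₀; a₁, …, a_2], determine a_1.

7

1142 = 76·15 + 2, so a_0 = 76
15 = 7·2 + 1, so a_1 = 7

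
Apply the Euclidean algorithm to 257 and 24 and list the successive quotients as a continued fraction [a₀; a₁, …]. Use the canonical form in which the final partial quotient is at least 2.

257 ÷ 24 → quotient 10, remainder 17
24 ÷ 17 → quotient 1, remainder 7
17 ÷ 7 → quotient 2, remainder 3
7 ÷ 3 → quotient 2, remainder 1
3 ÷ 1 → quotient 3, remainder 0

[10; 1, 2, 2, 3]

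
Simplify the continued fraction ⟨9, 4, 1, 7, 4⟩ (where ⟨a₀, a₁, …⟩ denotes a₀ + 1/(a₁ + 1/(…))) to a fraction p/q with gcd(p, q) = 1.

1482/161

Work from the innermost term outward:
Start with 4.
7 + 1/(4/1) = 7 + 1/4 = 29/4
1 + 1/(29/4) = 1 + 4/29 = 33/29
4 + 1/(33/29) = 4 + 29/33 = 161/33
9 + 1/(161/33) = 9 + 33/161 = 1482/161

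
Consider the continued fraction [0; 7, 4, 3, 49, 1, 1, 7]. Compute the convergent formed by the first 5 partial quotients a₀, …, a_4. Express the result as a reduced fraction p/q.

641/4635

Build up convergents one term at a time:
a_0 = 0: 0/1
a_1 = 7: 1/7
a_2 = 4: 4/29
a_3 = 3: 13/94
a_4 = 49: 641/4635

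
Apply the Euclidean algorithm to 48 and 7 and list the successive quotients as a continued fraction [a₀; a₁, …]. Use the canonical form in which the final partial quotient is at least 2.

48 = 6·7 + 6, so a_0 = 6
7 = 1·6 + 1, so a_1 = 1
6 = 6·1 + 0, so a_2 = 6

[6; 1, 6]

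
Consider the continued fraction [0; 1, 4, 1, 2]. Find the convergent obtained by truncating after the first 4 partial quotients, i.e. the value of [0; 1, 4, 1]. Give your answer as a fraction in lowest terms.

5/6

a_0 = 0: 0/1
a_1 = 1: 1/1
a_2 = 4: 4/5
a_3 = 1: 5/6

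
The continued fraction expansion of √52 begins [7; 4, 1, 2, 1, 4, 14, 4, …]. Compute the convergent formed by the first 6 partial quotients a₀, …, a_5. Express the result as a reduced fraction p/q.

a_0 = 7: 7/1
a_1 = 4: 29/4
a_2 = 1: 36/5
a_3 = 2: 101/14
a_4 = 1: 137/19
a_5 = 4: 649/90

649/90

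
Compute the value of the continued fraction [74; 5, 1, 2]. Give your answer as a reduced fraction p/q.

Compute successive convergents:
a_0 = 74: 74/1
a_1 = 5: 371/5
a_2 = 1: 445/6
a_3 = 2: 1261/17

1261/17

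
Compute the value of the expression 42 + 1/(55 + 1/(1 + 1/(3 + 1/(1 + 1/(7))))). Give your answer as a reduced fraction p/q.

91431/2176

a_0 = 42: 42/1
a_1 = 55: 2311/55
a_2 = 1: 2353/56
a_3 = 3: 9370/223
a_4 = 1: 11723/279
a_5 = 7: 91431/2176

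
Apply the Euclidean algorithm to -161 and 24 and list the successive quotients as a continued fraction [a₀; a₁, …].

[-7; 3, 2, 3]

-161 = -7·24 + 7, so a_0 = -7
24 = 3·7 + 3, so a_1 = 3
7 = 2·3 + 1, so a_2 = 2
3 = 3·1 + 0, so a_3 = 3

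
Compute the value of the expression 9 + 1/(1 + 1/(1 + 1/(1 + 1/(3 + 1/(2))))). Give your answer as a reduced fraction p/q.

241/25

Work from the innermost term outward:
Start with 2.
3 + 1/(2/1) = 3 + 1/2 = 7/2
1 + 1/(7/2) = 1 + 2/7 = 9/7
1 + 1/(9/7) = 1 + 7/9 = 16/9
1 + 1/(16/9) = 1 + 9/16 = 25/16
9 + 1/(25/16) = 9 + 16/25 = 241/25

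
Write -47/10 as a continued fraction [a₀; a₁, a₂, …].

[-5; 3, 3]

-47 = -5·10 + 3, so a_0 = -5
10 = 3·3 + 1, so a_1 = 3
3 = 3·1 + 0, so a_2 = 3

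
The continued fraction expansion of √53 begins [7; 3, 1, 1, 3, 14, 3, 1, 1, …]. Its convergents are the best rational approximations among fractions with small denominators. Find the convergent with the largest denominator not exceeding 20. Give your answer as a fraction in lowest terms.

51/7

a_0 = 7: 7/1  (≤ bound)
a_1 = 3: 22/3  (≤ bound)
a_2 = 1: 29/4  (≤ bound)
a_3 = 1: 51/7  (≤ bound)
a_4 = 3: 182/25  (> 20, stop)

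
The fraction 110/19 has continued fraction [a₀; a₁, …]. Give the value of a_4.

Run the Euclidean algorithm, recording each quotient:
110 ÷ 19 → quotient 5, remainder 15
19 ÷ 15 → quotient 1, remainder 4
15 ÷ 4 → quotient 3, remainder 3
4 ÷ 3 → quotient 1, remainder 1
3 ÷ 1 → quotient 3, remainder 0

3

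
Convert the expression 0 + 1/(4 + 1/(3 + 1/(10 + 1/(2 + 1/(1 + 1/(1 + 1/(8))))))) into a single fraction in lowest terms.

1384/5983

a_0 = 0: 0/1
a_1 = 4: 1/4
a_2 = 3: 3/13
a_3 = 10: 31/134
a_4 = 2: 65/281
a_5 = 1: 96/415
a_6 = 1: 161/696
a_7 = 8: 1384/5983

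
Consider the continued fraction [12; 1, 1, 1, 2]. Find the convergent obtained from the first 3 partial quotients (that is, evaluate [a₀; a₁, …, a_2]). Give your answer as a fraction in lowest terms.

a_0 = 12: 12/1
a_1 = 1: 13/1
a_2 = 1: 25/2

25/2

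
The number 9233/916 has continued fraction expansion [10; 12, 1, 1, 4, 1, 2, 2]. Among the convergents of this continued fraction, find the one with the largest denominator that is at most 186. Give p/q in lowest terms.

1391/138

a_0 = 10: 10/1  (≤ bound)
a_1 = 12: 121/12  (≤ bound)
a_2 = 1: 131/13  (≤ bound)
a_3 = 1: 252/25  (≤ bound)
a_4 = 4: 1139/113  (≤ bound)
a_5 = 1: 1391/138  (≤ bound)
a_6 = 2: 3921/389  (> 186, stop)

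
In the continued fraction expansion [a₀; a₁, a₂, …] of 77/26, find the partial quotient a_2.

77 = 2·26 + 25, so a_0 = 2
26 = 1·25 + 1, so a_1 = 1
25 = 25·1 + 0, so a_2 = 25

25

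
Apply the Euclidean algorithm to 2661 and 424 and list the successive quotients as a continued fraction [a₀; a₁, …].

[6; 3, 1, 1, 1, 1, 1, 14]

⌊2661/424⌋ = 6, remainder 117
⌊424/117⌋ = 3, remainder 73
⌊117/73⌋ = 1, remainder 44
⌊73/44⌋ = 1, remainder 29
⌊44/29⌋ = 1, remainder 15
⌊29/15⌋ = 1, remainder 14
⌊15/14⌋ = 1, remainder 1
⌊14/1⌋ = 14, remainder 0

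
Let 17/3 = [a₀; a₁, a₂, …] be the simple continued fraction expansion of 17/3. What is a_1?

1

17 = 5·3 + 2, so a_0 = 5
3 = 1·2 + 1, so a_1 = 1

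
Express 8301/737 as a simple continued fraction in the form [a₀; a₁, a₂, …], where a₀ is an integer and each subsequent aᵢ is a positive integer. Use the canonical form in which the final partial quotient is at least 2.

8301 ÷ 737 → quotient 11, remainder 194
737 ÷ 194 → quotient 3, remainder 155
194 ÷ 155 → quotient 1, remainder 39
155 ÷ 39 → quotient 3, remainder 38
39 ÷ 38 → quotient 1, remainder 1
38 ÷ 1 → quotient 38, remainder 0

[11; 3, 1, 3, 1, 38]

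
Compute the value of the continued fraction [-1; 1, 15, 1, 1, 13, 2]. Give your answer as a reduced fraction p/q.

-56/925

Compute successive convergents:
a_0 = -1: -1/1
a_1 = 1: 0/1
a_2 = 15: -1/16
a_3 = 1: -1/17
a_4 = 1: -2/33
a_5 = 13: -27/446
a_6 = 2: -56/925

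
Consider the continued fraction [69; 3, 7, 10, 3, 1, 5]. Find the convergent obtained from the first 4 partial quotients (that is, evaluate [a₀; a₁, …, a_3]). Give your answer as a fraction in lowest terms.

15458/223

Use the convergent recurrence hₖ = aₖ·hₖ₋₁ + hₖ₋₂ (and likewise for the denominators kₖ):
a_0 = 69: 69/1
a_1 = 3: 208/3
a_2 = 7: 1525/22
a_3 = 10: 15458/223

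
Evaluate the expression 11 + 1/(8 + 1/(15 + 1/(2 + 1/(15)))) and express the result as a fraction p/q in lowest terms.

43061/3871

a_0 = 11: 11/1
a_1 = 8: 89/8
a_2 = 15: 1346/121
a_3 = 2: 2781/250
a_4 = 15: 43061/3871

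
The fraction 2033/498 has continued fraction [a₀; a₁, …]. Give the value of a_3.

Run the Euclidean algorithm, recording each quotient:
2033 = 4·498 + 41, so a_0 = 4
498 = 12·41 + 6, so a_1 = 12
41 = 6·6 + 5, so a_2 = 6
6 = 1·5 + 1, so a_3 = 1

1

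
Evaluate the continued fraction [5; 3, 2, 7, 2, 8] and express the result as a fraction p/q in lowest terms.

4971/940

Build up convergents one term at a time:
a_0 = 5: 5/1
a_1 = 3: 16/3
a_2 = 2: 37/7
a_3 = 7: 275/52
a_4 = 2: 587/111
a_5 = 8: 4971/940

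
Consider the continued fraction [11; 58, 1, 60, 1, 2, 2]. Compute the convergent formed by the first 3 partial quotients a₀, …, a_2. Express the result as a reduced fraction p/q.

Start with 1.
58 + 1/(1/1) = 58 + 1/1 = 59/1
11 + 1/(59/1) = 11 + 1/59 = 650/59

650/59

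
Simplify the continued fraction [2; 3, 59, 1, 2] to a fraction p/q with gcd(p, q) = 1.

Start with 2.
1 + 1/(2/1) = 1 + 1/2 = 3/2
59 + 1/(3/2) = 59 + 2/3 = 179/3
3 + 1/(179/3) = 3 + 3/179 = 540/179
2 + 1/(540/179) = 2 + 179/540 = 1259/540

1259/540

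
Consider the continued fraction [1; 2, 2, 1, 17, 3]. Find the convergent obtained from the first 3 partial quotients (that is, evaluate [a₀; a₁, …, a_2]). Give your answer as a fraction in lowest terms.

a_0 = 1: 1/1
a_1 = 2: 3/2
a_2 = 2: 7/5

7/5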